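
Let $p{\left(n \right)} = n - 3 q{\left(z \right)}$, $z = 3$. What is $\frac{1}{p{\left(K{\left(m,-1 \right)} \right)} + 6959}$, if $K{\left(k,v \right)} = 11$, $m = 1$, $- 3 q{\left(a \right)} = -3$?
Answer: $\frac{1}{6967} \approx 0.00014353$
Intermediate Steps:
$q{\left(a \right)} = 1$ ($q{\left(a \right)} = \left(- \frac{1}{3}\right) \left(-3\right) = 1$)
$p{\left(n \right)} = -3 + n$ ($p{\left(n \right)} = n - 3 = -3 + n$)
$\frac{1}{p{\left(K{\left(m,-1 \right)} \right)} + 6959} = \frac{1}{\left(-3 + 11\right) + 6959} = \frac{1}{8 + 6959} = \frac{1}{6967}$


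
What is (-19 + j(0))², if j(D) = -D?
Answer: 361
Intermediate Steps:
(-19 + j(0))² = (-19 - 1*0)² = (-19 + 0)² = (-19)² = 361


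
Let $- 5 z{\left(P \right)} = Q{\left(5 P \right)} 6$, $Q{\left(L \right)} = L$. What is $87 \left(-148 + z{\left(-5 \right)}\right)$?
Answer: $-10266$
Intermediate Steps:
$z{\left(P \right)} = - 6 P$ ($z{\left(P \right)} = - \frac{5 P 6}{5} = - \frac{30 P}{5} = - 6 P$)
$87 \left(-148 + z{\left(-5 \right)}\right) = 87 \left(-148 - -30\right) = 87 \left(-148 + 30\right) = 87 \left(-118\right) = -10266$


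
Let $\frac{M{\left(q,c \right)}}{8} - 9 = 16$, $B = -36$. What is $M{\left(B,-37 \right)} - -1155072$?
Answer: $1155272$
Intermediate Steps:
$M{\left(q,c \right)} = 200$ ($M{\left(q,c \right)} = 72 + 8 \cdot 16 = 72 + 128 = 200$)
$M{\left(B,-37 \right)} - -1155072 = 200 - -1155072 = 200 + 1155072 = 1155272$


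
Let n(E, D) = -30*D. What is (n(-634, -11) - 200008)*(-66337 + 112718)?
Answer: -9261265318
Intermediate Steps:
(n(-634, -11) - 200008)*(-66337 + 112718) = (-30*(-11) - 200008)*(-66337 + 112718) = (330 - 200008)*46381 = -199678*46381 = -9261265318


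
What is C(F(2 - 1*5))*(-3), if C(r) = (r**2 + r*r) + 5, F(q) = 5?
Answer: -165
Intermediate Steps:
C(r) = 5 + 2*r**2 (C(r) = (r**2 + r**2) + 5 = 2*r**2 + 5 = 5 + 2*r**2)
C(F(2 - 1*5))*(-3) = (5 + 2*5**2)*(-3) = (5 + 2*25)*(-3) = (5 + 50)*(-3) = 55*(-3) = -165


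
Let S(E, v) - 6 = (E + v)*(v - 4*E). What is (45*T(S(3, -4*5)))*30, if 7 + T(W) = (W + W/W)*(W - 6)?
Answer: 404644950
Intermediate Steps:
S(E, v) = 6 + (E + v)*(v - 4*E)
T(W) = -7 + (1 + W)*(-6 + W) (T(W) = -7 + (W + W/W)*(W - 6) = -7 + (W + 1)*(-6 + W) = -7 + (1 + W)*(-6 + W))
(45*T(S(3, -4*5)))*30 = (45*(-13 + (6 + (-4*5)² - 4*3² - 3*3*(-4*5))² - 5*(6 + (-4*5)² - 4*3² - 3*3*(-4*5))))*30 = (45*(-13 + (6 + (-20)² - 4*9 - 3*3*(-20))² - 5*(6 + (-20)² - 4*9 - 3*3*(-20))))*30 = (45*(-13 + (6 + 400 - 36 + 180)² - 5*(6 + 400 - 36 + 180)))*30 = (45*(-13 + 550² - 5*550))*30 = (45*(-13 + 302500 - 2750))*30 = (45*299737)*30 = 13488165*30 = 404644950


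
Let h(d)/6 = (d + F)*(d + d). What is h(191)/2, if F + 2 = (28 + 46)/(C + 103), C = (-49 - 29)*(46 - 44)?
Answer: 11394678/53 ≈ 2.1499e+5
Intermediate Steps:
C = -156 (C = -78*2 = -156)
F = -180/53 (F = -2 + (28 + 46)/(-156 + 103) = -2 + 74/(-53) = -2 + 74*(-1/53) = -2 - 74/53 = -180/53 ≈ -3.3962)
h(d) = 12*d*(-180/53 + d) (h(d) = 6*((d - 180/53)*(d + d)) = 6*((-180/53 + d)*(2*d)) = 6*(2*d*(-180/53 + d)) = 12*d*(-180/53 + d))
h(191)/2 = ((12/53)*191*(-180 + 53*191))/2 = ((12/53)*191*(-180 + 10123))/2 = ((12/53)*191*9943)/2 = (1/2)*(22789356/53) = 11394678/53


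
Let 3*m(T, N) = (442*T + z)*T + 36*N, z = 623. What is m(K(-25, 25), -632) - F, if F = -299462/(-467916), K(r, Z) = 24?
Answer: 19246171181/233958 ≈ 82263.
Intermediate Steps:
F = 149731/233958 (F = -299462*(-1/467916) = 149731/233958 ≈ 0.63999)
m(T, N) = 12*N + T*(623 + 442*T)/3 (m(T, N) = ((442*T + 623)*T + 36*N)/3 = ((623 + 442*T)*T + 36*N)/3 = (T*(623 + 442*T) + 36*N)/3 = (36*N + T*(623 + 442*T))/3 = 12*N + T*(623 + 442*T)/3)
m(K(-25, 25), -632) - F = (12*(-632) + (442/3)*24² + (623/3)*24) - 1*149731/233958 = (-7584 + (442/3)*576 + 4984) - 149731/233958 = (-7584 + 84864 + 4984) - 149731/233958 = 82264 - 149731/233958 = 19246171181/233958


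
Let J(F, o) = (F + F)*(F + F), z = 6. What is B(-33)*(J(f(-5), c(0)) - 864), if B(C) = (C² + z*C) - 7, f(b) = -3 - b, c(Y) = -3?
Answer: -749632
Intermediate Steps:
J(F, o) = 4*F² (J(F, o) = (2*F)*(2*F) = 4*F²)
B(C) = -7 + C² + 6*C (B(C) = (C² + 6*C) - 7 = -7 + C² + 6*C)
B(-33)*(J(f(-5), c(0)) - 864) = (-7 + (-33)² + 6*(-33))*(4*(-3 - 1*(-5))² - 864) = (-7 + 1089 - 198)*(4*(-3 + 5)² - 864) = 884*(4*2² - 864) = 884*(4*4 - 864) = 884*(16 - 864) = 884*(-848) = -749632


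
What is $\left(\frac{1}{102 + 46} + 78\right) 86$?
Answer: $\frac{496435}{74} \approx 6708.6$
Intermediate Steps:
$\left(\frac{1}{102 + 46} + 78\right) 86 = \left(\frac{1}{148} + 78\right) 86 = \frac{11545}{148} \cdot 86 = \frac{496435}{74}$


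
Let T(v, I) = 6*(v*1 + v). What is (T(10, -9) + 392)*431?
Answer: 220672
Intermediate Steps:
T(v, I) = 12*v (T(v, I) = 6*(v + v) = 6*(2*v) = 12*v)
(T(10, -9) + 392)*431 = (12*10 + 392)*431 = (120 + 392)*431 = 512*431 = 220672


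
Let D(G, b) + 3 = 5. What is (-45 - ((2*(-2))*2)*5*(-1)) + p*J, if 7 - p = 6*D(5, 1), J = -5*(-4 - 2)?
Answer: -235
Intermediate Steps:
D(G, b) = 2 (D(G, b) = -3 + 5 = 2)
J = 30 (J = -5*(-6) = 30)
p = -5 (p = 7 - 6*2 = 7 - 1*12 = 7 - 12 = -5)
(-45 - ((2*(-2))*2)*5*(-1)) + p*J = (-45 - ((2*(-2))*2)*5*(-1)) - 5*30 = (-45 - -4*2*5*(-1)) - 150 = (-45 - (-8*5)*(-1)) - 150 = (-45 - (-40)*(-1)) - 150 = (-45 - 1*40) - 150 = (-45 - 40) - 150 = -85 - 150 = -235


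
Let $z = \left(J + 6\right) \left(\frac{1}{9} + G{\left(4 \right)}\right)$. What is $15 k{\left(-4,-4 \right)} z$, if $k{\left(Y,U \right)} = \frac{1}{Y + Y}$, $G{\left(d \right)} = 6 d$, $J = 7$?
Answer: $- \frac{14105}{24} \approx -587.71$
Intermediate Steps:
$k{\left(Y,U \right)} = \frac{1}{2 Y}$
$z = \frac{2821}{9}$ ($z = \left(7 + 6\right) \left(\frac{1}{9} + 6 \cdot 4\right) = 13 \left(\frac{1}{9} + 24\right) = 13 \cdot \frac{217}{9} = \frac{2821}{9} \approx 313.44$)
$15 k{\left(-4,-4 \right)} z = 15 \frac{1}{2 \left(-4\right)} \frac{2821}{9} = 15 \cdot \frac{1}{2} \left(- \frac{1}{4}\right) \frac{2821}{9} = 15 \left(- \frac{1}{8}\right) \frac{2821}{9} = \left(- \frac{15}{8}\right) \frac{2821}{9} = - \frac{14105}{24}$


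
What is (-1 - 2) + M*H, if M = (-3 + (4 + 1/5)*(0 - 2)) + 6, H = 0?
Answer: -3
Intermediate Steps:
M = -27/5 (M = (-3 + (4 + 1/5)*(-2)) + 6 = (-3 + (21/5)*(-2)) + 6 = (-3 - 42/5) + 6 = -57/5 + 6 = -27/5 ≈ -5.4000)
(-1 - 2) + M*H = (-1 - 2) - 27/5*0 = -3 + 0 = -3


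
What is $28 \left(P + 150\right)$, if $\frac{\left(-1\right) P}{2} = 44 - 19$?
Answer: $2800$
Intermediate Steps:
$P = -50$ ($P = - 2 \left(44 - 19\right) = \left(-2\right) 25 = -50$)
$28 \left(P + 150\right) = 28 \left(-50 + 150\right) = 28 \cdot 100 = 2800$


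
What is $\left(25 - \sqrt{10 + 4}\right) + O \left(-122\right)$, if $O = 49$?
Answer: $-5953 - \sqrt{14} \approx -5956.7$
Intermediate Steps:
$\left(25 - \sqrt{10 + 4}\right) + O \left(-122\right) = \left(25 - \sqrt{10 + 4}\right) + 49 \left(-122\right) = \left(25 - \sqrt{14}\right) - 5978 = -5953 - \sqrt{14}$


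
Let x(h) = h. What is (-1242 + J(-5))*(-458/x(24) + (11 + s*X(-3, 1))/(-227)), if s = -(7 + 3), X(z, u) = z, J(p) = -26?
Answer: 16634575/681 ≈ 24427.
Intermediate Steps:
s = -10 (s = -1*10 = -10)
(-1242 + J(-5))*(-458/x(24) + (11 + s*X(-3, 1))/(-227)) = (-1242 - 26)*(-458/24 + (11 - 10*(-3))/(-227)) = -1268*(-458*1/24 + (11 + 30)*(-1/227)) = -1268*(-229/12 + 41*(-1/227)) = -1268*(-229/12 - 41/227) = -1268*(-52475/2724) = 16634575/681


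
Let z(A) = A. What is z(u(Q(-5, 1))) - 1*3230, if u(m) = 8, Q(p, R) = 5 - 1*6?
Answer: -3222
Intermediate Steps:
Q(p, R) = -1 (Q(p, R) = 5 - 6 = -1)
z(u(Q(-5, 1))) - 1*3230 = 8 - 1*3230 = 8 - 3230 = -3222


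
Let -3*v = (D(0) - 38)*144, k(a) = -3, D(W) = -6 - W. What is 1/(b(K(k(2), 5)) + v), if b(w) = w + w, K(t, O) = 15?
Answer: 1/2142 ≈ 0.00046685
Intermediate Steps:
v = 2112 (v = -((-6 - 1*0) - 38)*144/3 = -((-6 + 0) - 38)*144/3 = -(-6 - 38)*144/3 = -(-44)*144/3 = -1/3*(-6336) = 2112)
b(w) = 2*w
1/(b(K(k(2), 5)) + v) = 1/(2*15 + 2112) = 1/(30 + 2112) = 1/2142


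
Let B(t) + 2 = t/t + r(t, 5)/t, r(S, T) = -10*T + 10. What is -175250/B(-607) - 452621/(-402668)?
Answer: 6119252829301/32616108 ≈ 1.8761e+5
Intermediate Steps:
r(S, T) = 10 - 10*T
B(t) = -1 - 40/t (B(t) = -2 + (t/t + (10 - 10*5)/t) = -2 + (1 + (10 - 50)/t) = -2 + (1 - 40/t) = -1 - 40/t)
-175250/B(-607) - 452621/(-402668) = -175250*(-607/(-40 - 1*(-607))) - 452621/(-402668) = -175250*(-607/(-40 + 607)) - 452621*(-1/402668) = -175250/((-1/607*567)) + 452621/402668 = -175250/(-567/607) + 452621/402668 = -175250*(-607/567) + 452621/402668 = 106376750/567 + 452621/402668 = 6119252829301/32616108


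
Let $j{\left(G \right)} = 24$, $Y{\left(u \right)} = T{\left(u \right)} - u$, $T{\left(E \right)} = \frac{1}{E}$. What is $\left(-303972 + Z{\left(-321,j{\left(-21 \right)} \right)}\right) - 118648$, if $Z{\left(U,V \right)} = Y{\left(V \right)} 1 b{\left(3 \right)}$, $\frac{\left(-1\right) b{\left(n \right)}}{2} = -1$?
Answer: $- \frac{5072015}{12} \approx -4.2267 \cdot 10^{5}$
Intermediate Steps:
$b{\left(n \right)} = 2$ ($b{\left(n \right)} = \left(-2\right) \left(-1\right) = 2$)
$Y{\left(u \right)} = \frac{1}{u} - u$
$Z{\left(U,V \right)} = - 2 V + \frac{2}{V}$ ($Z{\left(U,V \right)} = \left(\frac{1}{V} - V\right) 1 \cdot 2 = \left(\frac{1}{V} - V\right) 2 = - 2 V + \frac{2}{V}$)
$\left(-303972 + Z{\left(-321,j{\left(-21 \right)} \right)}\right) - 118648 = \left(-303972 + \left(\left(-2\right) 24 + \frac{2}{24}\right)\right) - 118648 = \left(-303972 + \left(-48 + 2 \cdot \frac{1}{24}\right)\right) - 118648 = \left(-303972 + \left(-48 + \frac{1}{12}\right)\right) - 118648 = \left(-303972 - \frac{575}{12}\right) - 118648 = - \frac{3648239}{12} - 118648 = - \frac{5072015}{12}$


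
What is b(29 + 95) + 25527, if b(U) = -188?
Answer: 25339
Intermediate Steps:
b(29 + 95) + 25527 = -188 + 25527 = 25339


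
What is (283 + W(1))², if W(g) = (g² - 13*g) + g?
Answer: 73984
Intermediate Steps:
W(g) = g² - 12*g
(283 + W(1))² = (283 + 1*(-12 + 1))² = (283 + 1*(-11))² = (283 - 11)² = 272² = 73984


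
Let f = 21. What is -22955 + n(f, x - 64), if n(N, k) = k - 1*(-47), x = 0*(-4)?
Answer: -22972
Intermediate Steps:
x = 0
n(N, k) = 47 + k (n(N, k) = k + 47 = 47 + k)
-22955 + n(f, x - 64) = -22955 + (47 + (0 - 64)) = -22955 + (47 - 64) = -22955 - 17 = -22972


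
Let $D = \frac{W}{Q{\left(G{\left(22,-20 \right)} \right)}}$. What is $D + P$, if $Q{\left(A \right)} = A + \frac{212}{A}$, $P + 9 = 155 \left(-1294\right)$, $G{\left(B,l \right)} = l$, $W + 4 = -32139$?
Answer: $- \frac{30527872}{153} \approx -1.9953 \cdot 10^{5}$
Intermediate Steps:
$W = -32143$ ($W = -4 - 32139 = -32143$)
$P = -200579$ ($P = -9 + 155 \left(-1294\right) = -9 - 200570 = -200579$)
$D = \frac{160715}{153}$ ($D = - \frac{32143}{-20 + \frac{212}{-20}} = - \frac{32143}{-20 + 212 \left(- \frac{1}{20}\right)} = - \frac{32143}{-20 - \frac{53}{5}} = - \frac{32143}{- \frac{153}{5}} = \left(-32143\right) \left(- \frac{5}{153}\right) = \frac{160715}{153} \approx 1050.4$)
$D + P = \frac{160715}{153} - 200579 = - \frac{30527872}{153}$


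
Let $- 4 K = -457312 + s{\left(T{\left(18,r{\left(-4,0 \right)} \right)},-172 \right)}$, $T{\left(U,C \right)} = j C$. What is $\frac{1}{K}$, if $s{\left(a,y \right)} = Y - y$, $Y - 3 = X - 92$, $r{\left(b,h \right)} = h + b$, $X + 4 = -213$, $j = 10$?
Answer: $\frac{2}{228723} \approx 8.7442 \cdot 10^{-6}$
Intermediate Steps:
$X = -217$ ($X = -4 - 213 = -217$)
$r{\left(b,h \right)} = b + h$
$Y = -306$ ($Y = 3 - 309 = -306$)
$T{\left(U,C \right)} = 10 C$
$s{\left(a,y \right)} = -306 - y$
$K = \frac{228723}{2}$ ($K = - \frac{-457312 - 134}{4} = \left(- \frac{1}{4}\right) \left(-457446\right) = \frac{228723}{2} \approx 1.1436 \cdot 10^{5}$)
$\frac{1}{K} = \frac{1}{\frac{228723}{2}} = \frac{2}{228723}$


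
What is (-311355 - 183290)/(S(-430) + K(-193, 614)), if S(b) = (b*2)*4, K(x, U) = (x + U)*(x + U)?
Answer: -494645/173801 ≈ -2.8460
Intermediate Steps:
K(x, U) = (U + x)² (K(x, U) = (U + x)*(U + x) = (U + x)²)
S(b) = 8*b (S(b) = (2*b)*4 = 8*b)
(-311355 - 183290)/(S(-430) + K(-193, 614)) = (-311355 - 183290)/(8*(-430) + (614 - 193)²) = -494645/(-3440 + 421²) = -494645/(-3440 + 177241) = -494645/173801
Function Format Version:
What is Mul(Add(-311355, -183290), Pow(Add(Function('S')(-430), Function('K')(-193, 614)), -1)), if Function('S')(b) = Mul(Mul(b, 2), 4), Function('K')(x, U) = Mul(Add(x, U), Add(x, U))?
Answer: Rational(-494645, 173801) ≈ -2.8460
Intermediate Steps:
Function('K')(x, U) = Pow(Add(U, x), 2) (Function('K')(x, U) = Mul(Add(U, x), Add(U, x)) = Pow(Add(U, x), 2))
Function('S')(b) = Mul(8, b) (Function('S')(b) = Mul(Mul(2, b), 4) = Mul(8, b))
Mul(Add(-311355, -183290), Pow(Add(Function('S')(-430), Function('K')(-193, 614)), -1)) = Mul(Add(-311355, -183290), Pow(Add(Mul(8, -430), Pow(Add(614, -193), 2)), -1)) = Mul(-494645, Pow(Add(-3440, Pow(421, 2)), -1)) = Mul(-494645, Pow(Add(-3440, 177241), -1)) = Mul(-494645, Pow(173801, -1)) = Mul(-494645, Rational(1, 173801)) = Rational(-494645, 173801)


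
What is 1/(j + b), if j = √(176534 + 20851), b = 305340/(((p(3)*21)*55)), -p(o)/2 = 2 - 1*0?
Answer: 7997/23355056 + 121*√197385/23355056 ≈ 0.0026442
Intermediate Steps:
p(o) = -4 (p(o) = -2*(2 - 1*0) = -2*(2 + 0) = -2*2 = -4)
b = -727/11 (b = 305340/((-4*21*55)) = 305340/((-84*55)) = 305340/(-4620) = 305340*(-1/4620) = -727/11 ≈ -66.091)
j = √197385 ≈ 444.28
1/(j + b) = 1/(√197385 - 727/11) = 1/(-727/11 + √197385)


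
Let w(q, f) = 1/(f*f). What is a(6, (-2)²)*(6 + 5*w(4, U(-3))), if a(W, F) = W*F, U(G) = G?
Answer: 472/3 ≈ 157.33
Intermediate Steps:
w(q, f) = f⁻² (w(q, f) = 1/(f²) = f⁻²)
a(W, F) = F*W
a(6, (-2)²)*(6 + 5*w(4, U(-3))) = ((-2)²*6)*(6 + 5/(-3)²) = (4*6)*(6 + 5*(⅑)) = 24*(6 + 5/9) = 24*(59/9) = 472/3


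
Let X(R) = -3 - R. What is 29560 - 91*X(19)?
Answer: 31562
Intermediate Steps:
29560 - 91*X(19) = 29560 - 91*(-3 - 1*19) = 29560 - 91*(-3 - 19) = 29560 - 91*(-22) = 29560 - 1*(-2002) = 29560 + 2002 = 31562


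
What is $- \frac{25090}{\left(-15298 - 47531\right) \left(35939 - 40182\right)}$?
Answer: $- \frac{1930}{20506419} \approx -9.4117 \cdot 10^{-5}$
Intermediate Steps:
$- \frac{25090}{\left(-15298 - 47531\right) \left(35939 - 40182\right)} = - \frac{25090}{\left(-62829\right) \left(-4243\right)} = - \frac{25090}{266583447} = \left(-25090\right) \frac{1}{266583447} = - \frac{1930}{20506419}$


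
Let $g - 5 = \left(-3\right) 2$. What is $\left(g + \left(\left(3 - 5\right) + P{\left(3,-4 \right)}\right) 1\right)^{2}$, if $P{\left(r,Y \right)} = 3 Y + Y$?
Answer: $361$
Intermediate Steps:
$P{\left(r,Y \right)} = 4 Y$
$g = -1$ ($g = 5 - 6 = -1$)
$\left(g + \left(\left(3 - 5\right) + P{\left(3,-4 \right)}\right) 1\right)^{2} = \left(-1 + \left(\left(3 - 5\right) + 4 \left(-4\right)\right) 1\right)^{2} = \left(-1 + \left(-2 - 16\right) 1\right)^{2} = \left(-1 - 18\right)^{2} = \left(-19\right)^{2} = 361$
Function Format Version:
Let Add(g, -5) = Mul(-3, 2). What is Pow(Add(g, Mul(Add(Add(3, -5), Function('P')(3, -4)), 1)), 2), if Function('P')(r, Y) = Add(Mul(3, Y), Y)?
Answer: 361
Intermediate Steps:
Function('P')(r, Y) = Mul(4, Y)
g = -1 (g = Add(5, Mul(-3, 2)) = Add(5, -6) = -1)
Pow(Add(g, Mul(Add(Add(3, -5), Function('P')(3, -4)), 1)), 2) = Pow(Add(-1, Mul(Add(Add(3, -5), Mul(4, -4)), 1)), 2) = Pow(Add(-1, Mul(Add(-2, -16), 1)), 2) = Pow(Add(-1, Mul(-18, 1)), 2) = Pow(Add(-1, -18), 2) = Pow(-19, 2) = 361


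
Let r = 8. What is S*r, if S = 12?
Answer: 96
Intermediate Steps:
S*r = 12*8 = 96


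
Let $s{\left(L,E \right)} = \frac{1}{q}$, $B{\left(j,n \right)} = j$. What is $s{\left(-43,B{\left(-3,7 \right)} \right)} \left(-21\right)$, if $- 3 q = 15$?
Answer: $\frac{21}{5} \approx 4.2$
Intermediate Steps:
$q = -5$ ($q = \left(- \frac{1}{3}\right) 15 = -5$)
$s{\left(L,E \right)} = - \frac{1}{5}$ ($s{\left(L,E \right)} = \frac{1}{-5} = - \frac{1}{5}$)
$s{\left(-43,B{\left(-3,7 \right)} \right)} \left(-21\right) = \left(- \frac{1}{5}\right) \left(-21\right) = \frac{21}{5}$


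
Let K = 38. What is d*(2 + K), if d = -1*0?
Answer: 0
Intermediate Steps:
d = 0
d*(2 + K) = 0*(2 + 38) = 0*40 = 0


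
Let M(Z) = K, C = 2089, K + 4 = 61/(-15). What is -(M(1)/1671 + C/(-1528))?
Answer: 52545673/38299320 ≈ 1.3720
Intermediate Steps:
K = -121/15 (K = -4 + 61/(-15) = -4 + 61*(-1/15) = -4 - 61/15 = -121/15 ≈ -8.0667)
M(Z) = -121/15
-(M(1)/1671 + C/(-1528)) = -(-121/15/1671 + 2089/(-1528)) = -(-121/15*1/1671 + 2089*(-1/1528)) = -(-121/25065 - 2089/1528) = -1*(-52545673/38299320) = 52545673/38299320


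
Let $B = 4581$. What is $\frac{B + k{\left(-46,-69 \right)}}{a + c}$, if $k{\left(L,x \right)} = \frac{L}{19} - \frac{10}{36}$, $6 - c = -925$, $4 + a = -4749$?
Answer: $- \frac{1565779}{1307124} \approx -1.1979$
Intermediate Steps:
$a = -4753$ ($a = -4 - 4749 = -4753$)
$c = 931$ ($c = 6 - -925 = 6 + 925 = 931$)
$k{\left(L,x \right)} = - \frac{5}{18} + \frac{L}{19}$ ($k{\left(L,x \right)} = L \frac{1}{19} - \frac{5}{18} = \frac{L}{19} - \frac{5}{18} = - \frac{5}{18} + \frac{L}{19}$)
$\frac{B + k{\left(-46,-69 \right)}}{a + c} = \frac{4581 + \left(- \frac{5}{18} + \frac{1}{19} \left(-46\right)\right)}{-4753 + 931} = \frac{4581 - \frac{923}{342}}{-3822} = \left(4581 - \frac{923}{342}\right) \left(- \frac{1}{3822}\right) = \frac{1565779}{342} \left(- \frac{1}{3822}\right) = - \frac{1565779}{1307124}$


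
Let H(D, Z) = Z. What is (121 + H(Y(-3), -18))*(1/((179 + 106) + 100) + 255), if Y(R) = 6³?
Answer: 10112128/385 ≈ 26265.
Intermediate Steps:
Y(R) = 216
(121 + H(Y(-3), -18))*(1/((179 + 106) + 100) + 255) = (121 - 18)*(1/((179 + 106) + 100) + 255) = 103*(1/(285 + 100) + 255) = 103*(1/385 + 255) = 103*(98176/385) = 10112128/385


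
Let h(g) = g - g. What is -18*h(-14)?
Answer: 0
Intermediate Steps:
h(g) = 0
-18*h(-14) = -18*0 = 0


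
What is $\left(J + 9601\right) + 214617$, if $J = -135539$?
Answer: $88679$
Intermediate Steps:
$\left(J + 9601\right) + 214617 = \left(-135539 + 9601\right) + 214617 = -125938 + 214617 = 88679$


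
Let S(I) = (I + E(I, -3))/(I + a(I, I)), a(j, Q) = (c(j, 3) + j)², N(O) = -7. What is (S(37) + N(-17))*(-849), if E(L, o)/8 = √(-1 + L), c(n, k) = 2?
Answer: 9187029/1558 ≈ 5896.7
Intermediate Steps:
E(L, o) = 8*√(-1 + L)
a(j, Q) = (2 + j)²
S(I) = (I + 8*√(-1 + I))/(I + (2 + I)²)
(S(37) + N(-17))*(-849) = ((37 + 8*√(-1 + 37))/(37 + (2 + 37)²) - 7)*(-849) = ((37 + 8*√36)/(37 + 39²) - 7)*(-849) = ((37 + 8*6)/(37 + 1521) - 7)*(-849) = ((37 + 48)/1558 - 7)*(-849) = ((1/1558)*85 - 7)*(-849) = (85/1558 - 7)*(-849) = -10821/1558*(-849) = 9187029/1558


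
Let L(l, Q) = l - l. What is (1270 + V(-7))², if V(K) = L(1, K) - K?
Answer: 1630729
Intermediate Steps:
L(l, Q) = 0
V(K) = -K (V(K) = 0 - K = -K)
(1270 + V(-7))² = (1270 - 1*(-7))² = (1270 + 7)² = 1277² = 1630729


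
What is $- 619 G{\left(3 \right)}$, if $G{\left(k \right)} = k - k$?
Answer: $0$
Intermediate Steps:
$G{\left(k \right)} = 0$
$- 619 G{\left(3 \right)} = \left(-619\right) 0 = 0$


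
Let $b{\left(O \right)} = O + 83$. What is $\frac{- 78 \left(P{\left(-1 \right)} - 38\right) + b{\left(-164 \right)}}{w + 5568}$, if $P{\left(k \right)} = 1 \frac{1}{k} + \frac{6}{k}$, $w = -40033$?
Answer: $- \frac{3429}{34465} \approx -0.099492$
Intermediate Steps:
$b{\left(O \right)} = 83 + O$
$P{\left(k \right)} = \frac{7}{k}$ ($P{\left(k \right)} = \frac{1}{k} + \frac{6}{k} = \frac{7}{k}$)
$\frac{- 78 \left(P{\left(-1 \right)} - 38\right) + b{\left(-164 \right)}}{w + 5568} = \frac{- 78 \left(\frac{7}{-1} - 38\right) + \left(83 - 164\right)}{-40033 + 5568} = \frac{- 78 \left(7 \left(-1\right) - 38\right) - 81}{-34465} = \left(- 78 \left(-7 - 38\right) - 81\right) \left(- \frac{1}{34465}\right) = \left(\left(-78\right) \left(-45\right) - 81\right) \left(- \frac{1}{34465}\right) = \left(3510 - 81\right) \left(- \frac{1}{34465}\right) = 3429 \left(- \frac{1}{34465}\right) = - \frac{3429}{34465}$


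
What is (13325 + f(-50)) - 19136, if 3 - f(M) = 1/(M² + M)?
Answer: -14229601/2450 ≈ -5808.0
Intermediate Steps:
f(M) = 3 - 1/(M + M²) (f(M) = 3 - 1/(M² + M) = 3 - 1/(M + M²))
(13325 + f(-50)) - 19136 = (13325 + (-1 + 3*(-50) + 3*(-50)²)/((-50)*(1 - 50))) - 19136 = (13325 - 1/50*(-1 - 150 + 3*2500)/(-49)) - 19136 = (13325 - 1/50*(-1/49)*(-1 - 150 + 7500)) - 19136 = (13325 - 1/50*(-1/49)*7349) - 19136 = (13325 + 7349/2450) - 19136 = 32653599/2450 - 19136 = -14229601/2450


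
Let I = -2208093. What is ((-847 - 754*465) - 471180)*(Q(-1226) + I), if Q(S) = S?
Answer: 1817467554203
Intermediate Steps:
((-847 - 754*465) - 471180)*(Q(-1226) + I) = ((-847 - 754*465) - 471180)*(-1226 - 2208093) = ((-847 - 350610) - 471180)*(-2209319) = (-351457 - 471180)*(-2209319) = -822637*(-2209319) = 1817467554203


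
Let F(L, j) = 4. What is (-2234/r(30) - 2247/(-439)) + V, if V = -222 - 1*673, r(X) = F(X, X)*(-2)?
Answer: -1072269/1756 ≈ -610.63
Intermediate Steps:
r(X) = -8 (r(X) = 4*(-2) = -8)
V = -895 (V = -222 - 673 = -895)
(-2234/r(30) - 2247/(-439)) + V = (-2234/(-8) - 2247/(-439)) - 895 = (-2234*(-1/8) - 2247*(-1/439)) - 895 = (1117/4 + 2247/439) - 895 = 499351/1756 - 895 = -1072269/1756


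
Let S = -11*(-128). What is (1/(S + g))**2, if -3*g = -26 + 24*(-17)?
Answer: 9/21696964 ≈ 4.1480e-7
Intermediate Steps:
S = 1408
g = 434/3 (g = -(-26 + 24*(-17))/3 = -(-26 - 408)/3 = -1/3*(-434) = 434/3 ≈ 144.67)
(1/(S + g))**2 = (1/(1408 + 434/3))**2 = (1/(4658/3))**2 = (3/4658)**2 = 9/21696964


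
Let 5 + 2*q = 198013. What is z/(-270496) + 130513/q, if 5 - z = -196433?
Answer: 1981887087/3347523248 ≈ 0.59205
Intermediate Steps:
q = 99004 (q = -5/2 + (1/2)*198013 = -5/2 + 198013/2 = 99004)
z = 196438 (z = 5 - 1*(-196433) = 5 + 196433 = 196438)
z/(-270496) + 130513/q = 196438/(-270496) + 130513/99004 = 196438*(-1/270496) + 130513*(1/99004) = -98219/135248 + 130513/99004 = 1981887087/3347523248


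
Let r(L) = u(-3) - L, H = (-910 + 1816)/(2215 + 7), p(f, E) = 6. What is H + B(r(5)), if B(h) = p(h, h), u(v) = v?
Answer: 7119/1111 ≈ 6.4077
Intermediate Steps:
H = 453/1111 (H = 906/2222 = 906*(1/2222) = 453/1111 ≈ 0.40774)
r(L) = -3 - L
B(h) = 6
H + B(r(5)) = 453/1111 + 6 = 7119/1111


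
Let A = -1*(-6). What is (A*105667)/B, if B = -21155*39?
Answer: -211334/275015 ≈ -0.76845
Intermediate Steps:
B = -825045
A = 6
(A*105667)/B = (6*105667)/(-825045) = 634002*(-1/825045) = -211334/275015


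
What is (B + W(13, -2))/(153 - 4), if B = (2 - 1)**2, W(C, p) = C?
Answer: 14/149 ≈ 0.093960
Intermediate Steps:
B = 1 (B = 1**2 = 1)
(B + W(13, -2))/(153 - 4) = (1 + 13)/(153 - 4) = 14/149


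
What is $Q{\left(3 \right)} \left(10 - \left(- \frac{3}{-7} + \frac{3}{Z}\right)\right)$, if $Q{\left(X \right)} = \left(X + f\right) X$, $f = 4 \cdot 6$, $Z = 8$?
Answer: $\frac{41715}{56} \approx 744.91$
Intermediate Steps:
$f = 24$
$Q{\left(X \right)} = X \left(24 + X\right)$ ($Q{\left(X \right)} = \left(X + 24\right) X = \left(24 + X\right) X = X \left(24 + X\right)$)
$Q{\left(3 \right)} \left(10 - \left(- \frac{3}{-7} + \frac{3}{Z}\right)\right) = 3 \left(24 + 3\right) \left(10 - \left(- \frac{3}{-7} + \frac{3}{8}\right)\right) = 3 \cdot 27 \left(10 - \left(\left(-3\right) \left(- \frac{1}{7}\right) + 3 \cdot \frac{1}{8}\right)\right) = 81 \left(10 - \left(\frac{3}{7} + \frac{3}{8}\right)\right) = 81 \left(10 - \frac{45}{56}\right) = 81 \cdot \frac{515}{56} = \frac{41715}{56}$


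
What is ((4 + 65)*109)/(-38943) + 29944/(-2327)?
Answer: -394536853/30206787 ≈ -13.061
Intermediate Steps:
((4 + 65)*109)/(-38943) + 29944/(-2327) = (69*109)*(-1/38943) + 29944*(-1/2327) = 7521*(-1/38943) - 29944/2327 = -2507/12981 - 29944/2327 = -394536853/30206787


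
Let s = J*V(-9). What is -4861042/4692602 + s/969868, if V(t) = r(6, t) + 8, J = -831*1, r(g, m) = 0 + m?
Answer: -2355334765097/2275602258268 ≈ -1.0350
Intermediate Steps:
r(g, m) = m
J = -831
V(t) = 8 + t (V(t) = t + 8 = 8 + t)
s = 831 (s = -831*(8 - 9) = -831*(-1) = 831)
-4861042/4692602 + s/969868 = -4861042/4692602 + 831/969868 = -4861042*1/4692602 + 831*(1/969868) = -2430521/2346301 + 831/969868 = -2355334765097/2275602258268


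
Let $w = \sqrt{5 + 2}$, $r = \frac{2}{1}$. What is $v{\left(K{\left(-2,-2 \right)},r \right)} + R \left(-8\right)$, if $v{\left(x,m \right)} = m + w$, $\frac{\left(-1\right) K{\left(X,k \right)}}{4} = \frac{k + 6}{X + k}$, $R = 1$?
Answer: $-6 + \sqrt{7} \approx -3.3542$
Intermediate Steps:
$r = 2$ ($r = 2 \cdot 1 = 2$)
$w = \sqrt{7} \approx 2.6458$
$K{\left(X,k \right)} = - \frac{4 \left(6 + k\right)}{X + k}$ ($K{\left(X,k \right)} = - 4 \frac{k + 6}{X + k} = - 4 \frac{6 + k}{X + k} = - \frac{4 \left(6 + k\right)}{X + k}$)
$v{\left(x,m \right)} = m + \sqrt{7}$
$v{\left(K{\left(-2,-2 \right)},r \right)} + R \left(-8\right) = \left(2 + \sqrt{7}\right) + 1 \left(-8\right) = \left(2 + \sqrt{7}\right) - 8 = -6 + \sqrt{7}$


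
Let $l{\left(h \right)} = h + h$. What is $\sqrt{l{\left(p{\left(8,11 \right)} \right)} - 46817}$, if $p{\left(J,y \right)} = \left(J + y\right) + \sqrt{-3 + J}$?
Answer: $\sqrt{-46779 + 2 \sqrt{5}} \approx 216.27 i$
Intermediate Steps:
$p{\left(J,y \right)} = J + y + \sqrt{-3 + J}$
$l{\left(h \right)} = 2 h$
$\sqrt{l{\left(p{\left(8,11 \right)} \right)} - 46817} = \sqrt{2 \left(8 + 11 + \sqrt{-3 + 8}\right) - 46817} = \sqrt{2 \left(8 + 11 + \sqrt{5}\right) - 46817} = \sqrt{2 \left(19 + \sqrt{5}\right) - 46817} = \sqrt{\left(38 + 2 \sqrt{5}\right) - 46817} = \sqrt{-46779 + 2 \sqrt{5}}$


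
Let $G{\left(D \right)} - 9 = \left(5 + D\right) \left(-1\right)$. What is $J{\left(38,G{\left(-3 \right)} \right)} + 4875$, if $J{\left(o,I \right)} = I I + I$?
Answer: $4931$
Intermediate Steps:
$G{\left(D \right)} = 4 - D$ ($G{\left(D \right)} = 9 + \left(5 + D\right) \left(-1\right) = 9 - \left(5 + D\right) = 4 - D$)
$J{\left(o,I \right)} = I + I^{2}$ ($J{\left(o,I \right)} = I^{2} + I = I + I^{2}$)
$J{\left(38,G{\left(-3 \right)} \right)} + 4875 = \left(4 - -3\right) \left(1 + \left(4 - -3\right)\right) + 4875 = \left(4 + 3\right) \left(1 + \left(4 + 3\right)\right) + 4875 = 7 \left(1 + 7\right) + 4875 = 7 \cdot 8 + 4875 = 56 + 4875 = 4931$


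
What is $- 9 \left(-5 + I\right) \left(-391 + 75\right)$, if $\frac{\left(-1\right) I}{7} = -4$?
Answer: $65412$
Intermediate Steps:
$I = 28$ ($I = \left(-7\right) \left(-4\right) = 28$)
$- 9 \left(-5 + I\right) \left(-391 + 75\right) = - 9 \left(-5 + 28\right) \left(-391 + 75\right) = \left(-9\right) 23 \left(-316\right) = \left(-207\right) \left(-316\right) = 65412$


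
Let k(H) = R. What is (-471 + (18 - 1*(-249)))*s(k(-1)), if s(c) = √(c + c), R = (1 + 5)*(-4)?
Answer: -816*I*√3 ≈ -1413.4*I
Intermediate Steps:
R = -24 (R = 6*(-4) = -24)
k(H) = -24
s(c) = √2*√c (s(c) = √(2*c) = √2*√c)
(-471 + (18 - 1*(-249)))*s(k(-1)) = (-471 + (18 - 1*(-249)))*(√2*√(-24)) = (-471 + (18 + 249))*(√2*(2*I*√6)) = (-471 + 267)*(4*I*√3) = -816*I*√3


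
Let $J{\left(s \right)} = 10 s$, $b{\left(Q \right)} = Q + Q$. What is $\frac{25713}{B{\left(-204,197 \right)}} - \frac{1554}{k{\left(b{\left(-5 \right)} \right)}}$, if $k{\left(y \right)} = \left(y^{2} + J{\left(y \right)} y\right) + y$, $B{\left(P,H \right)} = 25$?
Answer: $\frac{2798832}{2725} \approx 1027.1$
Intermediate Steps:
$b{\left(Q \right)} = 2 Q$
$k{\left(y \right)} = y + 11 y^{2}$ ($k{\left(y \right)} = \left(y^{2} + 10 y y\right) + y = \left(y^{2} + 10 y^{2}\right) + y = 11 y^{2} + y = y + 11 y^{2}$)
$\frac{25713}{B{\left(-204,197 \right)}} - \frac{1554}{k{\left(b{\left(-5 \right)} \right)}} = \frac{25713}{25} - \frac{1554}{2 \left(-5\right) \left(1 + 11 \cdot 2 \left(-5\right)\right)} = 25713 \cdot \frac{1}{25} - \frac{1554}{\left(-10\right) \left(1 + 11 \left(-10\right)\right)} = \frac{25713}{25} - \frac{1554}{\left(-10\right) \left(1 - 110\right)} = \frac{25713}{25} - \frac{1554}{\left(-10\right) \left(-109\right)} = \frac{25713}{25} - \frac{1554}{1090} = \frac{25713}{25} - \frac{777}{545} = \frac{2798832}{2725}$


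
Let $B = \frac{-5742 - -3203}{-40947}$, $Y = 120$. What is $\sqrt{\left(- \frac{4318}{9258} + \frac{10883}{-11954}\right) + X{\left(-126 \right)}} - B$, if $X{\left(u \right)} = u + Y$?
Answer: $- \frac{2539}{40947} + \frac{i \sqrt{22587579659783274}}{55335066} \approx -0.062007 + 2.716 i$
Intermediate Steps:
$X{\left(u \right)} = 120 + u$ ($X{\left(u \right)} = u + 120 = 120 + u$)
$B = \frac{2539}{40947}$ ($B = \left(-5742 + 3203\right) \left(- \frac{1}{40947}\right) = \left(-2539\right) \left(- \frac{1}{40947}\right) = \frac{2539}{40947} \approx 0.062007$)
$\sqrt{\left(- \frac{4318}{9258} + \frac{10883}{-11954}\right) + X{\left(-126 \right)}} - B = \sqrt{\left(- \frac{4318}{9258} + \frac{10883}{-11954}\right) + \left(120 - 126\right)} - \frac{2539}{40947} = \sqrt{\left(\left(-4318\right) \frac{1}{9258} + 10883 \left(- \frac{1}{11954}\right)\right) - 6} - \frac{2539}{40947} = \sqrt{\left(- \frac{2159}{4629} - \frac{10883}{11954}\right) - 6} - \frac{2539}{40947} = \sqrt{- \frac{76186093}{55335066} - 6} - \frac{2539}{40947} = \sqrt{- \frac{408196489}{55335066}} - \frac{2539}{40947} = \frac{i \sqrt{22587579659783274}}{55335066} - \frac{2539}{40947} = - \frac{2539}{40947} + \frac{i \sqrt{22587579659783274}}{55335066}$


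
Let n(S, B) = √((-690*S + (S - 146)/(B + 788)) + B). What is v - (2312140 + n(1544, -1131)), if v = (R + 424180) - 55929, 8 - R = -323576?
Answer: -1620305 - I*√2560654677/49 ≈ -1.6203e+6 - 1032.7*I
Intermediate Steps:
R = 323584 (R = 8 - 1*(-323576) = 8 + 323576 = 323584)
n(S, B) = √(B - 690*S + (-146 + S)/(788 + B)) (n(S, B) = √((-690*S + (-146 + S)/(788 + B)) + B) = √(B - 690*S + (-146 + S)/(788 + B)))
v = 691835 (v = (323584 + 424180) - 55929 = 747764 - 55929 = 691835)
v - (2312140 + n(1544, -1131)) = 691835 - (2312140 + √((-146 + 1544 + (788 - 1131)*(-1131 - 690*1544))/(788 - 1131))) = 691835 - (2312140 + √((-146 + 1544 - 343*(-1131 - 1065360))/(-343))) = 691835 - (2312140 + √(-(-146 + 1544 - 343*(-1066491))/343)) = 691835 - (2312140 + √(-(-146 + 1544 + 365806413)/343)) = 691835 - (2312140 + √(-1/343*365807811)) = 691835 - (2312140 + √(-365807811/343)) = 691835 - (2312140 + I*√2560654677/49) = 691835 + (-2312140 - I*√2560654677/49) = -1620305 - I*√2560654677/49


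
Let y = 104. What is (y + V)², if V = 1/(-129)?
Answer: 179962225/16641 ≈ 10814.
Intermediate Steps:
V = -1/129 ≈ -0.0077519
(y + V)² = (104 - 1/129)² = (13415/129)² = 179962225/16641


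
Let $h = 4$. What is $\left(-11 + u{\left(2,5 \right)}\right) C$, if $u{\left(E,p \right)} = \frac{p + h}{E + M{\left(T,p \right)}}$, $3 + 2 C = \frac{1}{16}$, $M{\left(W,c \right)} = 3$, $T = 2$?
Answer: $\frac{1081}{80} \approx 13.512$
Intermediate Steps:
$C = - \frac{47}{32}$ ($C = - \frac{3}{2} + \frac{1}{2 \cdot 16} = - \frac{3}{2} + \frac{1}{2} \cdot \frac{1}{16} = - \frac{3}{2} + \frac{1}{32} = - \frac{47}{32} \approx -1.4688$)
$u{\left(E,p \right)} = \frac{4 + p}{3 + E}$ ($u{\left(E,p \right)} = \frac{p + 4}{E + 3} = \frac{4 + p}{3 + E}$)
$\left(-11 + u{\left(2,5 \right)}\right) C = \left(-11 + \frac{4 + 5}{3 + 2}\right) \left(- \frac{47}{32}\right) = \left(-11 + \frac{1}{5} \cdot 9\right) \left(- \frac{47}{32}\right) = \left(-11 + \frac{9}{5}\right) \left(- \frac{47}{32}\right) = \left(- \frac{46}{5}\right) \left(- \frac{47}{32}\right) = \frac{1081}{80}$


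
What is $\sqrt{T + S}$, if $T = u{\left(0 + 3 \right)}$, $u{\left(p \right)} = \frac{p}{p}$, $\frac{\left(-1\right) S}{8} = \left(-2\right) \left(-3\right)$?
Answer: $i \sqrt{47} \approx 6.8557 i$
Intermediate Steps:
$S = -48$ ($S = - 8 \left(\left(-2\right) \left(-3\right)\right) = \left(-8\right) 6 = -48$)
$u{\left(p \right)} = 1$
$T = 1$
$\sqrt{T + S} = \sqrt{1 - 48} = \sqrt{-47} = i \sqrt{47}$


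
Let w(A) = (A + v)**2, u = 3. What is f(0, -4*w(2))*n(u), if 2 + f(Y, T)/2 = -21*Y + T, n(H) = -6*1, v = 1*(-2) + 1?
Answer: 72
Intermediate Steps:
v = -1 (v = -2 + 1 = -1)
w(A) = (-1 + A)**2 (w(A) = (A - 1)**2 = (-1 + A)**2)
n(H) = -6
f(Y, T) = -4 - 42*Y + 2*T (f(Y, T) = -4 + 2*(-21*Y + T) = -4 + 2*(T - 21*Y) = -4 + (-42*Y + 2*T) = -4 - 42*Y + 2*T)
f(0, -4*w(2))*n(u) = (-4 - 42*0 + 2*(-4*(-1 + 2)**2))*(-6) = (-4 + 0 + 2*(-4*1**2))*(-6) = (-4 + 0 + 2*(-4*1))*(-6) = (-4 + 0 + 2*(-4))*(-6) = (-4 + 0 - 8)*(-6) = -12*(-6) = 72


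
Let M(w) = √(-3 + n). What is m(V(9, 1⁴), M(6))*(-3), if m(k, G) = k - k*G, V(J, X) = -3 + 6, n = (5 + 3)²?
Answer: -9 + 9*√61 ≈ 61.292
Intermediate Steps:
n = 64 (n = 8² = 64)
V(J, X) = 3
M(w) = √61 (M(w) = √(-3 + 64) = √61)
m(k, G) = k - G*k
m(V(9, 1⁴), M(6))*(-3) = (3*(1 - √61))*(-3) = (3 - 3*√61)*(-3) = -9 + 9*√61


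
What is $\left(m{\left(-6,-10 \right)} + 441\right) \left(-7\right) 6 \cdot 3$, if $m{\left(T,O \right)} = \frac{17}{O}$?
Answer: $- \frac{276759}{5} \approx -55352.0$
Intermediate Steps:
$\left(m{\left(-6,-10 \right)} + 441\right) \left(-7\right) 6 \cdot 3 = \left(\frac{17}{-10} + 441\right) \left(-7\right) 6 \cdot 3 = \left(17 \left(- \frac{1}{10}\right) + 441\right) \left(\left(-42\right) 3\right) = \left(- \frac{17}{10} + 441\right) \left(-126\right) = \frac{4393}{10} \left(-126\right) = - \frac{276759}{5}$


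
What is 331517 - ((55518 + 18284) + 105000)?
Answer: 152715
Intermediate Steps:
331517 - ((55518 + 18284) + 105000) = 331517 - (73802 + 105000) = 331517 - 1*178802 = 331517 - 178802 = 152715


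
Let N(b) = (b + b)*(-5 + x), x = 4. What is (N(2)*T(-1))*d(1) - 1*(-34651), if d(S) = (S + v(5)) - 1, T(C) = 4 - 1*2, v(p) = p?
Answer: 34611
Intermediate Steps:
T(C) = 2 (T(C) = 4 - 2 = 2)
d(S) = 4 + S (d(S) = (S + 5) - 1 = (5 + S) - 1 = 4 + S)
N(b) = -2*b (N(b) = (b + b)*(-5 + 4) = (2*b)*(-1) = -2*b)
(N(2)*T(-1))*d(1) - 1*(-34651) = (-2*2*2)*(4 + 1) - 1*(-34651) = -4*2*5 + 34651 = -8*5 + 34651 = -40 + 34651 = 34611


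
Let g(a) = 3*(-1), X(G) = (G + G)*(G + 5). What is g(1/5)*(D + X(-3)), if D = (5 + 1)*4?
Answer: -36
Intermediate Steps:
D = 24 (D = 6*4 = 24)
X(G) = 2*G*(5 + G) (X(G) = (2*G)*(5 + G) = 2*G*(5 + G))
g(a) = -3
g(1/5)*(D + X(-3)) = -3*(24 + 2*(-3)*(5 - 3)) = -3*(24 + 2*(-3)*2) = -3*(24 - 12) = -3*12 = -36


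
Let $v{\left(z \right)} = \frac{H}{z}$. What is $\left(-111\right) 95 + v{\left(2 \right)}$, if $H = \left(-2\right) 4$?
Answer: $-10549$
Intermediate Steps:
$H = -8$
$v{\left(z \right)} = - \frac{8}{z}$
$\left(-111\right) 95 + v{\left(2 \right)} = \left(-111\right) 95 - \frac{8}{2} = -10545 - 4 = -10549$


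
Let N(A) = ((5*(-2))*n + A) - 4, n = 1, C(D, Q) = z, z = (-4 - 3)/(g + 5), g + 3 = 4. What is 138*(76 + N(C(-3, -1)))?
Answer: 8395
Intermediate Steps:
g = 1 (g = -3 + 4 = 1)
z = -7/6 (z = (-4 - 3)/(1 + 5) = -7/6 ≈ -1.1667)
C(D, Q) = -7/6
N(A) = -14 + A (N(A) = ((5*(-2))*1 + A) - 4 = (-10*1 + A) - 4 = (-10 + A) - 4 = -14 + A)
138*(76 + N(C(-3, -1))) = 138*(76 + (-14 - 7/6)) = 138*(76 - 91/6) = 138*(365/6) = 8395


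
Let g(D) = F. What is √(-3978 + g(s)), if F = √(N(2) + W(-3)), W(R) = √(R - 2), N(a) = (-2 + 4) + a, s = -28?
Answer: √(-3978 + √(4 + I*√5)) ≈ 0.0043 + 63.055*I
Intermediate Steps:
N(a) = 2 + a
W(R) = √(-2 + R)
F = √(4 + I*√5) (F = √((2 + 2) + √(-2 - 3)) = √(4 + √(-5)) = √(4 + I*√5) ≈ 2.0715 + 0.53971*I)
g(D) = √(4 + I*√5)
√(-3978 + g(s)) = √(-3978 + √(4 + I*√5))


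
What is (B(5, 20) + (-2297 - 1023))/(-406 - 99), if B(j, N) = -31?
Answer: 3351/505 ≈ 6.6356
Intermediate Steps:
(B(5, 20) + (-2297 - 1023))/(-406 - 99) = (-31 + (-2297 - 1023))/(-406 - 99) = (-31 - 3320)/(-505) = -3351*(-1/505) = 3351/505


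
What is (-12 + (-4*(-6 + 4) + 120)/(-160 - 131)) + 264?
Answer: 73204/291 ≈ 251.56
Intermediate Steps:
(-12 + (-4*(-6 + 4) + 120)/(-160 - 131)) + 264 = (-12 + (-4*(-2) + 120)/(-291)) + 264 = (-12 + (8 + 120)*(-1/291)) + 264 = (-12 + 128*(-1/291)) + 264 = (-12 - 128/291) + 264 = -3620/291 + 264 = 73204/291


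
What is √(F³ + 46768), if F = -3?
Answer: √46741 ≈ 216.20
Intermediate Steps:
√(F³ + 46768) = √((-3)³ + 46768) = √(-27 + 46768) = √46741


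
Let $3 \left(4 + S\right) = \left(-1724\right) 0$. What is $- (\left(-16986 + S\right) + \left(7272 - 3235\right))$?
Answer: $12953$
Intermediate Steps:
$S = -4$ ($S = -4 + \frac{\left(-1724\right) 0}{3} = -4 + \frac{1}{3} \cdot 0 = -4 + 0 = -4$)
$- (\left(-16986 + S\right) + \left(7272 - 3235\right)) = - (\left(-16986 - 4\right) + \left(7272 - 3235\right)) = - (-16990 + 4037) = \left(-1\right) \left(-12953\right) = 12953$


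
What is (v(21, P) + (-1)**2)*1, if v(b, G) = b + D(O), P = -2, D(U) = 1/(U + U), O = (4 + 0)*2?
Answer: 353/16 ≈ 22.063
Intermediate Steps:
O = 8 (O = 4*2 = 8)
D(U) = 1/(2*U)
v(b, G) = 1/16 + b (v(b, G) = b + (1/2)/8 = b + (1/2)*(1/8) = b + 1/16 = 1/16 + b)
(v(21, P) + (-1)**2)*1 = ((1/16 + 21) + (-1)**2)*1 = (337/16 + 1)*1 = (353/16)*1 = 353/16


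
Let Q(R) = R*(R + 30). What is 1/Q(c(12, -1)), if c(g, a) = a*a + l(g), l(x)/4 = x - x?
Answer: 1/31 ≈ 0.032258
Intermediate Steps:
l(x) = 0 (l(x) = 4*(x - x) = 4*0 = 0)
c(g, a) = a**2 (c(g, a) = a*a + 0 = a**2 + 0 = a**2)
Q(R) = R*(30 + R)
1/Q(c(12, -1)) = 1/((-1)**2*(30 + (-1)**2)) = 1/(1*(30 + 1)) = 1/(1*31) = 1/31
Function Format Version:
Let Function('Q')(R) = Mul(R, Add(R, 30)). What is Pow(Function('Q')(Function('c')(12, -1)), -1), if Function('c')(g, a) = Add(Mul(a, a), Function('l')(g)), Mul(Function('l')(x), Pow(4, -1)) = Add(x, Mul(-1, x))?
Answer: Rational(1, 31) ≈ 0.032258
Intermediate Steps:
Function('l')(x) = 0 (Function('l')(x) = Mul(4, Add(x, Mul(-1, x))) = Mul(4, 0) = 0)
Function('c')(g, a) = Pow(a, 2) (Function('c')(g, a) = Add(Mul(a, a), 0) = Add(Pow(a, 2), 0) = Pow(a, 2))
Function('Q')(R) = Mul(R, Add(30, R))
Pow(Function('Q')(Function('c')(12, -1)), -1) = Pow(Mul(Pow(-1, 2), Add(30, Pow(-1, 2))), -1) = Pow(Mul(1, Add(30, 1)), -1) = Pow(Mul(1, 31), -1) = Pow(31, -1) = Rational(1, 31)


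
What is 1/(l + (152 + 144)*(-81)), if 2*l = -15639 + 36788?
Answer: -2/26803 ≈ -7.4618e-5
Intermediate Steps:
l = 21149/2 (l = (-15639 + 36788)/2 = (½)*21149 = 21149/2 ≈ 10575.)
1/(l + (152 + 144)*(-81)) = 1/(21149/2 + (152 + 144)*(-81)) = 1/(21149/2 + 296*(-81)) = 1/(21149/2 - 23976) = 1/(-26803/2) = -2/26803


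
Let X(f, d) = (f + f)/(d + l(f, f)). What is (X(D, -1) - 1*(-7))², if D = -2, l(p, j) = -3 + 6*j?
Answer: 841/16 ≈ 52.563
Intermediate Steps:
X(f, d) = 2*f/(-3 + d + 6*f) (X(f, d) = (f + f)/(d + (-3 + 6*f)) = (2*f)/(-3 + d + 6*f) = 2*f/(-3 + d + 6*f))
(X(D, -1) - 1*(-7))² = (2*(-2)/(-3 - 1 + 6*(-2)) - 1*(-7))² = (2*(-2)/(-3 - 1 - 12) + 7)² = (2*(-2)/(-16) + 7)² = (2*(-2)*(-1/16) + 7)² = (¼ + 7)² = (29/4)² = 841/16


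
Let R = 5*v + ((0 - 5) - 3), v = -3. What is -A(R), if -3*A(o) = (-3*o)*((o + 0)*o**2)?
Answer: -279841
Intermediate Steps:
R = -23 (R = 5*(-3) + ((0 - 5) - 3) = -15 + (-5 - 3) = -15 - 8 = -23)
A(o) = o**4 (A(o) = -(-3*o)*(o + 0)*o**2/3 = -(-3*o)*o*o**2/3 = -(-3*o)*o**3/3 = -(-1)*o**4 = o**4)
-A(R) = -1*(-23)**4 = -1*279841 = -279841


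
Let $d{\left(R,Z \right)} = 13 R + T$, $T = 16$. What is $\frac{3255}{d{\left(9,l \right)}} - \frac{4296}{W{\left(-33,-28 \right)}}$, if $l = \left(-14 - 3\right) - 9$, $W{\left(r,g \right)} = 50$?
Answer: $- \frac{29187}{475} \approx -61.446$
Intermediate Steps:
$l = -26$ ($l = \left(-14 - 3\right) - 9 = -17 - 9 = -26$)
$d{\left(R,Z \right)} = 16 + 13 R$ ($d{\left(R,Z \right)} = 13 R + 16 = 16 + 13 R$)
$\frac{3255}{d{\left(9,l \right)}} - \frac{4296}{W{\left(-33,-28 \right)}} = \frac{3255}{16 + 13 \cdot 9} - \frac{4296}{50} = \frac{3255}{16 + 117} - \frac{2148}{25} = \frac{3255}{133} - \frac{2148}{25} = 3255 \cdot \frac{1}{133} - \frac{2148}{25} = \frac{465}{19} - \frac{2148}{25} = - \frac{29187}{475}$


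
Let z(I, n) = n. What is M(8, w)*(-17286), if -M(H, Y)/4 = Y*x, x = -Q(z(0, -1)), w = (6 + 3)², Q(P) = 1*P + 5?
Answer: -22402656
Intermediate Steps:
Q(P) = 5 + P (Q(P) = P + 5 = 5 + P)
w = 81 (w = 9² = 81)
x = -4 (x = -(5 - 1) = -1*4 = -4)
M(H, Y) = 16*Y (M(H, Y) = -4*Y*(-4) = -(-16)*Y = 16*Y)
M(8, w)*(-17286) = (16*81)*(-17286) = 1296*(-17286) = -22402656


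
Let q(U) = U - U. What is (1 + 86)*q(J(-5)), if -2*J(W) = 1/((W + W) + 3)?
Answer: 0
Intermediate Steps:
J(W) = -1/(2*(3 + 2*W)) (J(W) = -1/(2*((W + W) + 3)) = -1/(2*(2*W + 3)) = -1/(2*(3 + 2*W)))
q(U) = 0
(1 + 86)*q(J(-5)) = (1 + 86)*0 = 87*0 = 0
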